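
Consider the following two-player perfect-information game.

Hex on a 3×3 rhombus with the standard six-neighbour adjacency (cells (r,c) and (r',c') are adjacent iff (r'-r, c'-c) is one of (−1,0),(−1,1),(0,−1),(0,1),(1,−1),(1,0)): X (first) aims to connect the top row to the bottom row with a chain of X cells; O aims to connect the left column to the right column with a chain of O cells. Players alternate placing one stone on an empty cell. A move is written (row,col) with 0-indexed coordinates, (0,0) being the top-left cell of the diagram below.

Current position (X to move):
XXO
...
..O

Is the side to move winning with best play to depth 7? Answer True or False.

p1 X@[XXO/.../..O]: (1,0)[XXO/X../..O]-1 (1,1)[XXO/.X./..O]+1* (1,2)[XXO/..X/..O]-1 (2,0)[XXO/.../X.O]+1 (2,1)[XXO/.../.XO]-1
p2 O@[XXO/.X./..O]: (1,0)[XXO/OX./..O]-1* (1,2)[XXO/.XO/..O]-1 (2,0)[XXO/.X./O.O]-1 (2,1)[XXO/.X./.OO]-1
p3 X@[XXO/OX./..O]: (1,2)[XXO/OXX/..O]+1* (2,0)[XXO/OX./X.O]+1 (2,1)[XXO/OX./.XO]+1
p4 O@[XXO/OXX/..O]: (2,0)[XXO/OXX/O.O]-1* (2,1)[XXO/OXX/.OO]-1
p5 X@[XXO/OXX/O.O]: (2,1)[XXO/OXX/OXO]+1*
p6 O@[XXO/OXX/OXO] terminal -1; root [XXO/.../..O] d7

X winning at [XXO/.../..O]: True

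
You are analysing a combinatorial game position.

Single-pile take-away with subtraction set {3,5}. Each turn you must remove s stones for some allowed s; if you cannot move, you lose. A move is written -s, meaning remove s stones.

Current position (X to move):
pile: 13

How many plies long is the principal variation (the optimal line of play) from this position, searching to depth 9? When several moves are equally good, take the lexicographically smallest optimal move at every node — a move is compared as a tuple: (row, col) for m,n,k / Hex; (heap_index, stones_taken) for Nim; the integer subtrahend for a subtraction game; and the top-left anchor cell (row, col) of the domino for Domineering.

p1 X@[13]: -3[10]+1* -5[8]+1
p2 O@[10]: -3[7]-1* -5[5]-1
p3 X@[7]: -3[4]-1 -5[2]+1*
p4 O@[2] terminal -1; root [13] d9

PV length from [13]: 3 plies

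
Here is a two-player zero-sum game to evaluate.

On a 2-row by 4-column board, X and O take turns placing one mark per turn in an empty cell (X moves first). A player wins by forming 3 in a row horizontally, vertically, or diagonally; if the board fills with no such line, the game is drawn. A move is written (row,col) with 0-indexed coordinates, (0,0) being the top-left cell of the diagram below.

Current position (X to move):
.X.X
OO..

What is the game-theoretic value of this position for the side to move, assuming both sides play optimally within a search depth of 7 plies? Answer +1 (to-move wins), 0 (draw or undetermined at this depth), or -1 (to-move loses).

[.X.X/OO..] X move#1: (0,0):-1/XX.X/OO.., (0,2):+1/.XXX/OO..*, (1,2):+0/.X.X/OOX., (1,3):-1/.X.X/OO.X
[.XXX/OO..] end (terminal -1, O#2); searched .X.X/OO.. to 7

value(.X.X/OO.., X) = +1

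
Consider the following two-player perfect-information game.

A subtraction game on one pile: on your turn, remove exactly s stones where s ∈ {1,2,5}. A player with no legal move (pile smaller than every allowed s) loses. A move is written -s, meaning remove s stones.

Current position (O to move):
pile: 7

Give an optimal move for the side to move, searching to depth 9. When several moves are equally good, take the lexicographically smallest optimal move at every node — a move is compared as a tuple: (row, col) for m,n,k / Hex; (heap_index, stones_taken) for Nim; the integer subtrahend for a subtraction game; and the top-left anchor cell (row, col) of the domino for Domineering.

O's best at [7]: -1

[7] O move#1: -1:+1/6*, -2:-1/5, -5:-1/2
[6] X move#2: -1:-1/5*, -2:-1/4, -5:-1/1
[5] O move#3: -1:-1/4, -2:+1/3*, -5:+1/0
[3] X move#4: -1:-1/2*, -2:-1/1
[2] O move#5: -1:-1/1, -2:+1/0*
[0] end (terminal -1, X#6); searched 7 to 9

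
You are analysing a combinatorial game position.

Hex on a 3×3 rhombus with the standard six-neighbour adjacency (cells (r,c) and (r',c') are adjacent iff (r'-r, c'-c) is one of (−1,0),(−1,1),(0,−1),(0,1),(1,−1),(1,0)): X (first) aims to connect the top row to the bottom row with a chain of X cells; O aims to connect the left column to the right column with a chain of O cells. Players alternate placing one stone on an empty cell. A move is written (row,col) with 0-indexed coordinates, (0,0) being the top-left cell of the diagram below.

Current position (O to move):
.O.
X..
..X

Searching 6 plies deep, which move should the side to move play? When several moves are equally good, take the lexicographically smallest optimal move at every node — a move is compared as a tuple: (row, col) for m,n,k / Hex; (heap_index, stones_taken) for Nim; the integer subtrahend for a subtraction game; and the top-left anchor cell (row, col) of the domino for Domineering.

O's best at [.O./X../..X]: (1,1)

ply 1, O at .O./X../..X | (0,0)=-1→OO./X../..X; (0,2)=-1→.OO/X../..X; (1,1)=+1→.O./XO./..X*; (1,2)=-1→.O./X.O/..X; (2,0)=-1→.O./X../O.X; (2,1)=-1→.O./X../.OX
ply 2, X at .O./XO./..X | (0,0)=-1→XO./XO./..X*; (0,2)=-1→.OX/XO./..X; (1,2)=-1→.O./XOX/..X; (2,0)=-1→.O./XO./X.X; (2,1)=-1→.O./XO./.XX
ply 3, O at XO./XO./..X | (0,2)=-1→XOO/XO./..X; (1,2)=-1→XO./XOO/..X; (2,0)=+1→XO./XO./O.X*; (2,1)=-1→XO./XO./.OX
ply 4, X at XO./XO./O.X | (0,2)=-1→XOX/XO./O.X*; (1,2)=-1→XO./XOX/O.X; (2,1)=-1→XO./XO./OXX
ply 5, O at XOX/XO./O.X | (1,2)=+1→XOX/XOO/O.X*; (2,1)=-1→XOX/XO./OOX
ply 6: XOX/XOO/O.X is terminal -1 (X); from .O./X../..X depth 6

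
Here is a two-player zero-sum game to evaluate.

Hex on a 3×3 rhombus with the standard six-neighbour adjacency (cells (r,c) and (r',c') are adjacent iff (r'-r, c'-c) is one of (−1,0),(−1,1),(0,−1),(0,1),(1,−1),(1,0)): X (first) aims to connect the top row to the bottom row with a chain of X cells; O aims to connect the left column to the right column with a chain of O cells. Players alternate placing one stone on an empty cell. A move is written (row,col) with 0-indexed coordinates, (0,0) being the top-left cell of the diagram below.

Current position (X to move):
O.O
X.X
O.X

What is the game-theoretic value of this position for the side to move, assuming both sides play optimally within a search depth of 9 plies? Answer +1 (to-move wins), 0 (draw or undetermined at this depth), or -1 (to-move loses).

value(O.O/X.X/O.X, X) = -1

[O.O/X.X/O.X] X move#1: (0,1):-1/OXO/X.X/O.X*, (1,1):-1/O.O/XXX/O.X, (2,1):-1/O.O/X.X/OXX
[OXO/X.X/O.X] O move#2: (1,1):+1/OXO/XOX/O.X*, (2,1):-1/OXO/X.X/OOX
[OXO/XOX/O.X] end (terminal -1, X#3); searched O.O/X.X/O.X to 9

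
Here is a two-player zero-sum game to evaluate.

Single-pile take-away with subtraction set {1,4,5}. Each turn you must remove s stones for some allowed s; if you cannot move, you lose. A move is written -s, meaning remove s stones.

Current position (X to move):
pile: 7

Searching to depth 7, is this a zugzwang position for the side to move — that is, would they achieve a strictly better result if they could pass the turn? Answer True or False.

zugzwang(7, X) = False

[7] X move#1: -1:-1/6, -4:-1/3, -5:+1/2*
[2] O move#2: -1:-1/1*
[1] X move#3: -1:+1/0*
[0] end (terminal -1, O#4); searched 7 to 7
suppose X passes — search the same position with O to move:
pass> [7] O move#1: -1:-1/6, -4:-1/3, -5:+1/2*
pass> [2] X move#2: -1:-1/1*
pass> [1] O move#3: -1:+1/0*
pass> [0] end (terminal -1, X#4); searched 7 to 7
for X: play +1, pass -1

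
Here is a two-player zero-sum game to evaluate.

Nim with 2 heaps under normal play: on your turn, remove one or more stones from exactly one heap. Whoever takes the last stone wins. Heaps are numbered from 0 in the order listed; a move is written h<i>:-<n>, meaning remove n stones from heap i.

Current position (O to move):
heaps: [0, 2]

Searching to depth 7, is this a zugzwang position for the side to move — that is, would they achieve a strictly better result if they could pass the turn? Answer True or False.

zugzwang((0,2), O) = False

ply 1, O at (0,2) | h1:-1=-1→(0,1); h1:-2=+1→(0,0)*
ply 2: (0,0) is terminal -1 (X); from (0,2) depth 7
suppose O passes — search the same position with X to move:
pass> ply 1, X at (0,2) | h1:-1=-1→(0,1); h1:-2=+1→(0,0)*
pass> ply 2: (0,0) is terminal -1 (O); from (0,2) depth 7
for O: play +1, pass -1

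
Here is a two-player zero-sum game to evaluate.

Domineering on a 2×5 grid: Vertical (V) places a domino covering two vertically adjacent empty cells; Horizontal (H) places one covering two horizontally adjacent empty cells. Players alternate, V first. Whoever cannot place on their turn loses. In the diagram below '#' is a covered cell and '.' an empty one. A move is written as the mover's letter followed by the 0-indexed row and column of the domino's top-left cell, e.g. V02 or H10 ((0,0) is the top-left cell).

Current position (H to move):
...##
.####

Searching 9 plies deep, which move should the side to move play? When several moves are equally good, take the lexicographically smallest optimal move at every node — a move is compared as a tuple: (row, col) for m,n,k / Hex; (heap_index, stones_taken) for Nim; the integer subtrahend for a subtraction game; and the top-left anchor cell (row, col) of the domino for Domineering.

H's best at [...##/.####]: H00

[...##/.####] H move#1: H00:+1/##.##/.####*, H01:-1/.####/.####
[##.##/.####] end (terminal -1, V#2); searched ...##/.#### to 9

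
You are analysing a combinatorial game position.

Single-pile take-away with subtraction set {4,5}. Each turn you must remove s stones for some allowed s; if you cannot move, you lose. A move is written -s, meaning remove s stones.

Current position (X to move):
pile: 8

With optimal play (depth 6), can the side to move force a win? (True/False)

[8] X move#1: -4:-1/4, -5:+1/3*
[3] end (terminal -1, O#2); searched 8 to 6

X winning at [8]: True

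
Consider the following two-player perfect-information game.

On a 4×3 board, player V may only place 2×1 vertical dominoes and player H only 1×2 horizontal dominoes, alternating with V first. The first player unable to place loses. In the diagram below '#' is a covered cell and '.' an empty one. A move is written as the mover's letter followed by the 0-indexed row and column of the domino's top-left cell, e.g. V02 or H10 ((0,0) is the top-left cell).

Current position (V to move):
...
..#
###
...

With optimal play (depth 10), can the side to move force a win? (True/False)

V winning at [.../..#/###/...]: True

ply 1, V at .../..#/###/... | V00=-1→#../#.#/###/...; V01=+1→.#./.##/###/...*
ply 2, H at .#./.##/###/... | H30=-1→.#./.##/###/##.*; H31=-1→.#./.##/###/.##
ply 3, V at .#./.##/###/##. | V00=+1→##./###/###/##.*
ply 4: ##./###/###/##. is terminal -1 (H); from .../..#/###/... depth 10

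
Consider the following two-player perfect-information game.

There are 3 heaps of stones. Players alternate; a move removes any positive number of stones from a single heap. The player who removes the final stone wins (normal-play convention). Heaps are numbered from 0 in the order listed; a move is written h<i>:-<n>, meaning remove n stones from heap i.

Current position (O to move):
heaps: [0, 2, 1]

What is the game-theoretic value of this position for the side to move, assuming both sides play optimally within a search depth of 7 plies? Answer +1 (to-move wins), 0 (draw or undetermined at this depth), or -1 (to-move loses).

value((0,2,1), O) = +1

p1 O@[(0,2,1)]: h1:-1[(0,1,1)]+1* h1:-2[(0,0,1)]-1 h2:-1[(0,2,0)]-1
p2 X@[(0,1,1)]: h1:-1[(0,0,1)]-1* h2:-1[(0,1,0)]-1
p3 O@[(0,0,1)]: h2:-1[(0,0,0)]+1*
p4 X@[(0,0,0)] terminal -1; root [(0,2,1)] d7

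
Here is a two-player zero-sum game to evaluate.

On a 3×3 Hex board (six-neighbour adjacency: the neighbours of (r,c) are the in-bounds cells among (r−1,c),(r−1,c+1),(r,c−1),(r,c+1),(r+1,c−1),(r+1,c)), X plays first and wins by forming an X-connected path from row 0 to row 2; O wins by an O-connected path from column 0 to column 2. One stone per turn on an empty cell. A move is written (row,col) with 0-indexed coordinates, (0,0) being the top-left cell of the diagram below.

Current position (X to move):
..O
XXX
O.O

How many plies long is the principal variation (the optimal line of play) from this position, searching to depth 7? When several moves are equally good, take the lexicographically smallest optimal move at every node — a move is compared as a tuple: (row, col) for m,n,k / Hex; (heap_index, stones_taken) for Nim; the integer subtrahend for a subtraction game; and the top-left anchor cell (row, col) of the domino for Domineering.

p1 X@[..O/XXX/O.O]: (0,0)[X.O/XXX/O.O]-1 (0,1)[.XO/XXX/O.O]-1 (2,1)[..O/XXX/OXO]+1*
p2 O@[..O/XXX/OXO]: (0,0)[O.O/XXX/OXO]-1* (0,1)[.OO/XXX/OXO]-1
p3 X@[O.O/XXX/OXO]: (0,1)[OXO/XXX/OXO]+1*
p4 O@[OXO/XXX/OXO] terminal -1; root [..O/XXX/O.O] d7

PV length from [..O/XXX/O.O]: 3 plies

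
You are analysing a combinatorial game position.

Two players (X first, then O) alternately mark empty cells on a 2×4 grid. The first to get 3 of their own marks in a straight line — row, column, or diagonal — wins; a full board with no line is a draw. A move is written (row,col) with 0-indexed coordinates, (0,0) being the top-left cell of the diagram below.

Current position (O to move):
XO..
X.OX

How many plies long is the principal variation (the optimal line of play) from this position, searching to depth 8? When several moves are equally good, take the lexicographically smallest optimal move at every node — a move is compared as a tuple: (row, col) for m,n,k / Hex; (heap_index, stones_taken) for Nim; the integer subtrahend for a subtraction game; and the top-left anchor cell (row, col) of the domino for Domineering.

PV length from [XO../X.OX]: 3 plies

p1 O@[XO../X.OX]: (0,2)[XOO./X.OX]+0* (0,3)[XO.O/X.OX]+0 (1,1)[XO../XOOX]+0
p2 X@[XOO./X.OX]: (0,3)[XOOX/X.OX]+0* (1,1)[XOO./XXOX]-1
p3 O@[XOOX/X.OX]: (1,1)[XOOX/XOOX]+0*
p4 X@[XOOX/XOOX] terminal +0; root [XO../X.OX] d8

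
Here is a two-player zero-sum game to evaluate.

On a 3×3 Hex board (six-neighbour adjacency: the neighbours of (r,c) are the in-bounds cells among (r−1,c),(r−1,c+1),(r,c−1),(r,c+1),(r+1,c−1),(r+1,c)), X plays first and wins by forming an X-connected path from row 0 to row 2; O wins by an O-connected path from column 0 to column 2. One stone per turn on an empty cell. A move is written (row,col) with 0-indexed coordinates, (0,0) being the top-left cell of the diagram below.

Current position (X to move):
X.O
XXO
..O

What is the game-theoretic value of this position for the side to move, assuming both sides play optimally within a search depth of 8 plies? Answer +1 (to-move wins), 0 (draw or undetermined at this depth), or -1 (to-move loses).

value(X.O/XXO/..O, X) = +1

[X.O/XXO/..O] X move#1: (0,1):+1/XXO/XXO/..O*, (2,0):+1/X.O/XXO/X.O, (2,1):+1/X.O/XXO/.XO
[XXO/XXO/..O] O move#2: (2,0):-1/XXO/XXO/O.O*, (2,1):-1/XXO/XXO/.OO
[XXO/XXO/O.O] X move#3: (2,1):+1/XXO/XXO/OXO*
[XXO/XXO/OXO] end (terminal -1, O#4); searched X.O/XXO/..O to 8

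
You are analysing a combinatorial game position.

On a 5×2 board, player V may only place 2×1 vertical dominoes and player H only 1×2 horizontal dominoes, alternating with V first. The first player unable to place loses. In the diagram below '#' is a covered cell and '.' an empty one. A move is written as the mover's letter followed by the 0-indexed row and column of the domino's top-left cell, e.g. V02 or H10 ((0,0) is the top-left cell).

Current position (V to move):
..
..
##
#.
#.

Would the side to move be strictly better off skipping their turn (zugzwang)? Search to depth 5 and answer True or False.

zugzwang(../../##/#./#., V) = False

ply 1, V at ../../##/#./#. | V00=+1→#./#./##/#./#.*; V01=+1→.#/.#/##/#./#.; V31=-1→../../##/##/##
ply 2: #./#./##/#./#. is terminal -1 (H); from ../../##/#./#. depth 5
suppose V passes — search the same position with H to move:
pass> ply 1, H at ../../##/#./#. | H00=+1→##/../##/#./#.*; H10=+1→../##/##/#./#.
pass> ply 2, V at ##/../##/#./#. | V31=-1→##/../##/##/##*
pass> ply 3, H at ##/../##/##/## | H10=+1→##/##/##/##/##*
pass> ply 4: ##/##/##/##/## is terminal -1 (V); from ../../##/#./#. depth 5
for V: play +1, pass -1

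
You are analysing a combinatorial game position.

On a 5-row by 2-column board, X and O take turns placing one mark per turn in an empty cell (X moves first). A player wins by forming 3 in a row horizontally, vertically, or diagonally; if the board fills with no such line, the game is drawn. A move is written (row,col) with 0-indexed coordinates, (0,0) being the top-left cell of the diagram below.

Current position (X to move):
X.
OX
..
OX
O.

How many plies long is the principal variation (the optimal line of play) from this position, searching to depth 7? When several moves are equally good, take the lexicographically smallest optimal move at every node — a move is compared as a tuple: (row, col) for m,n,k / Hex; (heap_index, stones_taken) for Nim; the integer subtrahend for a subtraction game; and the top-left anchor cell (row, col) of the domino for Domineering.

PV length from [X./OX/../OX/O.]: 1 ply

ply 1, X at X./OX/../OX/O. | (0,1)=-1→XX/OX/../OX/O.; (2,0)=+0→X./OX/X./OX/O.; (2,1)=+1→X./OX/.X/OX/O.*; (4,1)=-1→X./OX/../OX/OX
ply 2: X./OX/.X/OX/O. is terminal -1 (O); from X./OX/../OX/O. depth 7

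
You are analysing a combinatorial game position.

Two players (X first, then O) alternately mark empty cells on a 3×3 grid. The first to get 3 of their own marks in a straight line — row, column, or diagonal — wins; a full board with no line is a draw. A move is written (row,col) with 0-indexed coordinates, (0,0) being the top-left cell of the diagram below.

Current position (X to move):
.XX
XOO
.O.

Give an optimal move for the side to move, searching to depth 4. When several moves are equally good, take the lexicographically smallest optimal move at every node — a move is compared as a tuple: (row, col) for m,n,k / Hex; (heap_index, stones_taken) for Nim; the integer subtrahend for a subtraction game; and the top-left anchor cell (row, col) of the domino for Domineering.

p1 X@[.XX/XOO/.O.]: (0,0)[XXX/XOO/.O.]+1* (2,0)[.XX/XOO/XO.]+0 (2,2)[.XX/XOO/.OX]+0
p2 O@[XXX/XOO/.O.] terminal -1; root [.XX/XOO/.O.] d4

X's best at [.XX/XOO/.O.]: (0,0)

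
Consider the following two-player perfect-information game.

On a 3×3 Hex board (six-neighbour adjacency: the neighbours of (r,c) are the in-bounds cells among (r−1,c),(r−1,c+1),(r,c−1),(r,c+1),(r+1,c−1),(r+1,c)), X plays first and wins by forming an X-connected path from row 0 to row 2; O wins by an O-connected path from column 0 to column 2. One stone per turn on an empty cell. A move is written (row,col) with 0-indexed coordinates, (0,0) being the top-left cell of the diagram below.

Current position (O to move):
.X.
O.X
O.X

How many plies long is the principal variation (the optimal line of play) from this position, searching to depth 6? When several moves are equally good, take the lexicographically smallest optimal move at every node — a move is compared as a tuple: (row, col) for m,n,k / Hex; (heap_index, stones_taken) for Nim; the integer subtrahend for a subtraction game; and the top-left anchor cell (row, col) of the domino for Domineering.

PV length from [.X./O.X/O.X]: 2 plies

ply 1, O at .X./O.X/O.X | (0,0)=-1→OX./O.X/O.X*; (0,2)=-1→.XO/O.X/O.X; (1,1)=-1→.X./OOX/O.X; (2,1)=-1→.X./O.X/OOX
ply 2, X at OX./O.X/O.X | (0,2)=+1→OXX/O.X/O.X*; (1,1)=+1→OX./OXX/O.X; (2,1)=+1→OX./O.X/OXX
ply 3: OXX/O.X/O.X is terminal -1 (O); from .X./O.X/O.X depth 6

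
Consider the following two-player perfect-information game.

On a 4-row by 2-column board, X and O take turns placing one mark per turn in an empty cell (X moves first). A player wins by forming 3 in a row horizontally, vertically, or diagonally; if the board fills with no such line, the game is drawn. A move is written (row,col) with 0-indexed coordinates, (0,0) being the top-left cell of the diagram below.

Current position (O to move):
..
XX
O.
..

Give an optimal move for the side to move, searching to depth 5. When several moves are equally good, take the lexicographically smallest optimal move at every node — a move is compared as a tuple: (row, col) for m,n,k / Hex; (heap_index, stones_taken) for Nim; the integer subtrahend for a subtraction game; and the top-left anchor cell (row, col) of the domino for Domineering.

ply 1, O at ../XX/O./.. | (0,0)=-1→O./XX/O./..; (0,1)=+0→.O/XX/O./..*; (2,1)=+0→../XX/OO/..; (3,0)=-1→../XX/O./O.; (3,1)=+0→../XX/O./.O
ply 2, X at .O/XX/O./.. | (0,0)=+0→XO/XX/O./..*; (2,1)=+0→.O/XX/OX/..; (3,0)=+0→.O/XX/O./X.; (3,1)=+0→.O/XX/O./.X
ply 3, O at XO/XX/O./.. | (2,1)=+0→XO/XX/OO/..*; (3,0)=+0→XO/XX/O./O.; (3,1)=+0→XO/XX/O./.O
ply 4, X at XO/XX/OO/.. | (3,0)=+0→XO/XX/OO/X.*; (3,1)=+0→XO/XX/OO/.X
ply 5, O at XO/XX/OO/X. | (3,1)=+0→XO/XX/OO/XO*
ply 6: XO/XX/OO/XO is terminal +0 (X); from ../XX/O./.. depth 5

O's best at [../XX/O./..]: (0,1)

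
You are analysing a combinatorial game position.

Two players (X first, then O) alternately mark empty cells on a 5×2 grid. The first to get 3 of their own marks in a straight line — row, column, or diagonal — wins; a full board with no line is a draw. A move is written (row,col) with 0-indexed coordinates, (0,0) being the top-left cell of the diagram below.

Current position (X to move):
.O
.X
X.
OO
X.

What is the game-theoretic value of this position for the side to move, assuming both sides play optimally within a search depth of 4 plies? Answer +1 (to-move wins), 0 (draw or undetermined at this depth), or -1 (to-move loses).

p1 X@[.O/.X/X./OO/X.]: (0,0)[XO/.X/X./OO/X.]+0* (1,0)[.O/XX/X./OO/X.]+0 (2,1)[.O/.X/XX/OO/X.]+0 (4,1)[.O/.X/X./OO/XX]+0
p2 O@[XO/.X/X./OO/X.]: (1,0)[XO/OX/X./OO/X.]+0* (2,1)[XO/.X/XO/OO/X.]-1 (4,1)[XO/.X/X./OO/XO]-1
p3 X@[XO/OX/X./OO/X.]: (2,1)[XO/OX/XX/OO/X.]+0* (4,1)[XO/OX/X./OO/XX]+0
p4 O@[XO/OX/XX/OO/X.]: (4,1)[XO/OX/XX/OO/XO]+0*
p5 X@[XO/OX/XX/OO/XO] terminal +0; root [.O/.X/X./OO/X.] d4

value(.O/.X/X./OO/X., X) = 0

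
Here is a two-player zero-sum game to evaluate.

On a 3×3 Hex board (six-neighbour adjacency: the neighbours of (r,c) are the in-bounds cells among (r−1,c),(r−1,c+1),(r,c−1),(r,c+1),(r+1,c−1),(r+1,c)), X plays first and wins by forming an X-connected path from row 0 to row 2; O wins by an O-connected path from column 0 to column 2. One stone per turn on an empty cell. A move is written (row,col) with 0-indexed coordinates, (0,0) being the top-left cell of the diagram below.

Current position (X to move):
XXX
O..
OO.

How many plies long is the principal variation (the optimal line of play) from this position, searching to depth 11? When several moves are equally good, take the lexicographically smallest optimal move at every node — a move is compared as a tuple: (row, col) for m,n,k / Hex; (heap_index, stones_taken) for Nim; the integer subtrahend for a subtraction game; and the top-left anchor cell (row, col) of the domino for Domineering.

PV length from [XXX/O../OO.]: 2 plies

ply 1, X at XXX/O../OO. | (1,1)=-1→XXX/OX./OO.*; (1,2)=-1→XXX/O.X/OO.; (2,2)=-1→XXX/O../OOX
ply 2, O at XXX/OX./OO. | (1,2)=+1→XXX/OXO/OO.*; (2,2)=+1→XXX/OX./OOO
ply 3: XXX/OXO/OO. is terminal -1 (X); from XXX/O../OO. depth 11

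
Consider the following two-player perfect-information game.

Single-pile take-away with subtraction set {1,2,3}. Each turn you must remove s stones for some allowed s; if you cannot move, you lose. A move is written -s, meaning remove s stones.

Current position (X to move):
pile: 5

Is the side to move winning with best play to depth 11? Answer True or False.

X winning at [5]: True

ply 1, X at 5 | -1=+1→4*; -2=-1→3; -3=-1→2
ply 2, O at 4 | -1=-1→3*; -2=-1→2; -3=-1→1
ply 3, X at 3 | -1=-1→2; -2=-1→1; -3=+1→0*
ply 4: 0 is terminal -1 (O); from 5 depth 11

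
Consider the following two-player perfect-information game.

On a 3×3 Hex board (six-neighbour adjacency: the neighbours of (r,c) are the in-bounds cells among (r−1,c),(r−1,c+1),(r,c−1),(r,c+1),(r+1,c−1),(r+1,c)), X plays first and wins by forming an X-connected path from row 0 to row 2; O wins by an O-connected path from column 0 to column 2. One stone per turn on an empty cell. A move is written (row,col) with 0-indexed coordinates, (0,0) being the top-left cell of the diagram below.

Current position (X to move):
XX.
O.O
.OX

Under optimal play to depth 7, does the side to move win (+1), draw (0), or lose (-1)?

value(XX./O.O/.OX, X) = -1

[XX./O.O/.OX] X move#1: (0,2):-1/XXX/O.O/.OX*, (1,1):-1/XX./OXO/.OX, (2,0):-1/XX./O.O/XOX
[XXX/O.O/.OX] O move#2: (1,1):+1/XXX/OOO/.OX*, (2,0):+1/XXX/O.O/OOX
[XXX/OOO/.OX] end (terminal -1, X#3); searched XX./O.O/.OX to 7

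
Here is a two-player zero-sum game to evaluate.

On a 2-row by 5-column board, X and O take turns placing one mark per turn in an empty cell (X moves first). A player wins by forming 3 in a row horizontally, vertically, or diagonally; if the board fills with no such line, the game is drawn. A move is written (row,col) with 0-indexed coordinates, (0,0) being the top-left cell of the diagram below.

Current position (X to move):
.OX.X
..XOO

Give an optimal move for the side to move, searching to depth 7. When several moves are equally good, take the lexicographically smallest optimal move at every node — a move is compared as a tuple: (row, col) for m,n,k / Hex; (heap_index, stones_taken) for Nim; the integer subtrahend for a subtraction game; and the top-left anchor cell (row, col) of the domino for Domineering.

[.OX.X/..XOO] X move#1: (0,0):+0/XOX.X/..XOO, (0,3):+1/.OXXX/..XOO*, (1,0):+1/.OX.X/X.XOO, (1,1):+1/.OX.X/.XXOO
[.OXXX/..XOO] end (terminal -1, O#2); searched .OX.X/..XOO to 7

X's best at [.OX.X/..XOO]: (0,3)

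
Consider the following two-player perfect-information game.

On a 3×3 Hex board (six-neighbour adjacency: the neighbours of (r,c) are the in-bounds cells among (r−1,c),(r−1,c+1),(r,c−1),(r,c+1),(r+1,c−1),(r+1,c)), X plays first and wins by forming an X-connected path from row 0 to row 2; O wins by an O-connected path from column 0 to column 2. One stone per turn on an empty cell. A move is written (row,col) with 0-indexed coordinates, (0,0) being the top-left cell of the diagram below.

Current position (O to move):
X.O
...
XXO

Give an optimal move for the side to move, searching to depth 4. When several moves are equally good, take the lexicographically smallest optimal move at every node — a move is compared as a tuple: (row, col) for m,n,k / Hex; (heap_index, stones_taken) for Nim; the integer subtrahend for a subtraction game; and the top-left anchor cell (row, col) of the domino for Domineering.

ply 1, O at X.O/.../XXO | (0,1)=-1→XOO/.../XXO; (1,0)=+1→X.O/O../XXO*; (1,1)=-1→X.O/.O./XXO; (1,2)=-1→X.O/..O/XXO
ply 2, X at X.O/O../XXO | (0,1)=-1→XXO/O../XXO*; (1,1)=-1→X.O/OX./XXO; (1,2)=-1→X.O/O.X/XXO
ply 3, O at XXO/O../XXO | (1,1)=+1→XXO/OO./XXO*; (1,2)=-1→XXO/O.O/XXO
ply 4: XXO/OO./XXO is terminal -1 (X); from X.O/.../XXO depth 4

O's best at [X.O/.../XXO]: (1,0)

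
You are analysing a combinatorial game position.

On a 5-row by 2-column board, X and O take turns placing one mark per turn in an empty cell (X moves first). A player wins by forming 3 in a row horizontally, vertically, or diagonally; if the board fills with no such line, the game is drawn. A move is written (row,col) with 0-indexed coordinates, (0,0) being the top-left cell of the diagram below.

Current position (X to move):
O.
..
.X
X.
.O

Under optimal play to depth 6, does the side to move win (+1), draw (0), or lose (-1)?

[O./../.X/X./.O] X move#1: (0,1):+1/OX/../.X/X./.O*, (1,0):+1/O./X./.X/X./.O, (1,1):+1/O./.X/.X/X./.O, (2,0):+1/O./../XX/X./.O, (3,1):+1/O./../.X/XX/.O, (4,0):+0/O./../.X/X./XO
[OX/../.X/X./.O] O move#2: (1,0):-1/OX/O./.X/X./.O*, (1,1):-1/OX/.O/.X/X./.O, (2,0):-1/OX/../OX/X./.O, (3,1):-1/OX/../.X/XO/.O, (4,0):-1/OX/../.X/X./OO
[OX/O./.X/X./.O] X move#3: (1,1):+1/OX/OX/.X/X./.O*, (2,0):+1/OX/O./XX/X./.O, (3,1):-1/OX/O./.X/XX/.O, (4,0):-1/OX/O./.X/X./XO
[OX/OX/.X/X./.O] end (terminal -1, O#4); searched O./../.X/X./.O to 6

value(O./../.X/X./.O, X) = +1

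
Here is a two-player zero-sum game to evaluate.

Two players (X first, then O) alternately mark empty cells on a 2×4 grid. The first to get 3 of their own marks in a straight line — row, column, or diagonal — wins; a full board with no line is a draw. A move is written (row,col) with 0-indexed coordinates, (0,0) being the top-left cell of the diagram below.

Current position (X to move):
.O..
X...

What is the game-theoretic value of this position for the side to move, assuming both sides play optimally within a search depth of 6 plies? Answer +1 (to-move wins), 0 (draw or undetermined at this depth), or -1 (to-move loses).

p1 X@[.O../X...]: (0,0)[XO../X...]+0* (0,2)[.OX./X...]+0 (0,3)[.O.X/X...]+0 (1,1)[.O../XX..]+0 (1,2)[.O../X.X.]+0 (1,3)[.O../X..X]-1
p2 O@[XO../X...]: (0,2)[XOO./X...]+0* (0,3)[XO.O/X...]+0 (1,1)[XO../XO..]+0 (1,2)[XO../X.O.]+0 (1,3)[XO../X..O]+0
p3 X@[XOO./X...]: (0,3)[XOOX/X...]+0* (1,1)[XOO./XX..]-1 (1,2)[XOO./X.X.]-1 (1,3)[XOO./X..X]-1
p4 O@[XOOX/X...]: (1,1)[XOOX/XO..]+0* (1,2)[XOOX/X.O.]+0 (1,3)[XOOX/X..O]+0
p5 X@[XOOX/XO..]: (1,2)[XOOX/XOX.]+0* (1,3)[XOOX/XO.X]+0
p6 O@[XOOX/XOX.]: (1,3)[XOOX/XOXO]+0*
p7 X@[XOOX/XOXO] terminal +0; root [.O../X...] d6

value(.O../X..., X) = 0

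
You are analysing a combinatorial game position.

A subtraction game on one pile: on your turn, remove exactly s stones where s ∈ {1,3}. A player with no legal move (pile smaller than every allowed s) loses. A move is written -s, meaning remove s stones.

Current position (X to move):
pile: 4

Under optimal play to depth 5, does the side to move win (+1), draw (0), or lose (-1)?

value(4, X) = -1

p1 X@[4]: -1[3]-1* -3[1]-1
p2 O@[3]: -1[2]+1* -3[0]+1
p3 X@[2]: -1[1]-1*
p4 O@[1]: -1[0]+1*
p5 X@[0] terminal -1; root [4] d5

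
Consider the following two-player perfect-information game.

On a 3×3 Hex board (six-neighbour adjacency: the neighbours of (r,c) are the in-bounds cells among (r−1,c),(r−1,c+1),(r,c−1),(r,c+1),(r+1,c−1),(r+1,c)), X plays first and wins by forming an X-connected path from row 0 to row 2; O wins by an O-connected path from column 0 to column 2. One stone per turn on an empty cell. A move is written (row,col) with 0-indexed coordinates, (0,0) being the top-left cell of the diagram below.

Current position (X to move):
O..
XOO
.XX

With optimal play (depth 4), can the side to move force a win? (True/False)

ply 1, X at O../XOO/.XX | (0,1)=-1→OX./XOO/.XX*; (0,2)=-1→O.X/XOO/.XX; (2,0)=-1→O../XOO/XXX
ply 2, O at OX./XOO/.XX | (0,2)=-1→OXO/XOO/.XX; (2,0)=+1→OX./XOO/OXX*
ply 3: OX./XOO/OXX is terminal -1 (X); from O../XOO/.XX depth 4

X winning at [O../XOO/.XX]: False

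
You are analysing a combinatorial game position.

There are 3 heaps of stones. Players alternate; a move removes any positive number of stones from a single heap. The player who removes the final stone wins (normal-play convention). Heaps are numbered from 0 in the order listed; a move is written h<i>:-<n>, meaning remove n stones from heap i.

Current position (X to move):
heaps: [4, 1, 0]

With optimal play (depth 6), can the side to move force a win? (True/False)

p1 X@[(4,1,0)]: h0:-1[(3,1,0)]-1 h0:-2[(2,1,0)]-1 h0:-3[(1,1,0)]+1* h0:-4[(0,1,0)]-1 h1:-1[(4,0,0)]-1
p2 O@[(1,1,0)]: h0:-1[(0,1,0)]-1* h1:-1[(1,0,0)]-1
p3 X@[(0,1,0)]: h1:-1[(0,0,0)]+1*
p4 O@[(0,0,0)] terminal -1; root [(4,1,0)] d6

X winning at [(4,1,0)]: True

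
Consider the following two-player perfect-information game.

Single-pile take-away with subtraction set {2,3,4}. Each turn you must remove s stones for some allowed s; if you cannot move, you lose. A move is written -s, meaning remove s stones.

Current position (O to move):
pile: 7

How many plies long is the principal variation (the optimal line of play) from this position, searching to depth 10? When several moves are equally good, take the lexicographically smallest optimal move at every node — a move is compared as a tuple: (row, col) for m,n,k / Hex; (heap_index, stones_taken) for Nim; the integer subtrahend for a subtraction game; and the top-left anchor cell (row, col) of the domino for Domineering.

PV length from [7]: 2 plies

[7] O move#1: -2:-1/5*, -3:-1/4, -4:-1/3
[5] X move#2: -2:-1/3, -3:-1/2, -4:+1/1*
[1] end (terminal -1, O#3); searched 7 to 10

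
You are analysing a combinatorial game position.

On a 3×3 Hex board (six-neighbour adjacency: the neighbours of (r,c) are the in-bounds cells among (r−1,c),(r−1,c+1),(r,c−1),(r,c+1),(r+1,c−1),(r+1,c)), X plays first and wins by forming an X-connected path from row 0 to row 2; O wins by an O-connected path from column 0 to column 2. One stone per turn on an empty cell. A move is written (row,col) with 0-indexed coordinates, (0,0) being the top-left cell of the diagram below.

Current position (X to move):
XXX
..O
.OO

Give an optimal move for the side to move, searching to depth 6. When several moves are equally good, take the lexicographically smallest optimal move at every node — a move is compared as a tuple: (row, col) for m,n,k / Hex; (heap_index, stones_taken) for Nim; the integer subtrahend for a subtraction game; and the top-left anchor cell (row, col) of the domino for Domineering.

X's best at [XXX/..O/.OO]: (2,0)

ply 1, X at XXX/..O/.OO | (1,0)=-1→XXX/X.O/.OO; (1,1)=-1→XXX/.XO/.OO; (2,0)=+1→XXX/..O/XOO*
ply 2, O at XXX/..O/XOO | (1,0)=-1→XXX/O.O/XOO*; (1,1)=-1→XXX/.OO/XOO
ply 3, X at XXX/O.O/XOO | (1,1)=+1→XXX/OXO/XOO*
ply 4: XXX/OXO/XOO is terminal -1 (O); from XXX/..O/.OO depth 6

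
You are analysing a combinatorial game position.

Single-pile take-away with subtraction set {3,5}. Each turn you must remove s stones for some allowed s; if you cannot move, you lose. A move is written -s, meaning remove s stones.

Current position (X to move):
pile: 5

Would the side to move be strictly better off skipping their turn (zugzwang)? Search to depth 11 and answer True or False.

zugzwang(5, X) = False

[5] X move#1: -3:+1/2*, -5:+1/0
[2] end (terminal -1, O#2); searched 5 to 11
pass branch (O moves first from the same position):
  | [5] O move#1: -3:+1/2*, -5:+1/0
  | [2] end (terminal -1, X#2); searched 5 to 11
X moving scores +1; X passing scores -1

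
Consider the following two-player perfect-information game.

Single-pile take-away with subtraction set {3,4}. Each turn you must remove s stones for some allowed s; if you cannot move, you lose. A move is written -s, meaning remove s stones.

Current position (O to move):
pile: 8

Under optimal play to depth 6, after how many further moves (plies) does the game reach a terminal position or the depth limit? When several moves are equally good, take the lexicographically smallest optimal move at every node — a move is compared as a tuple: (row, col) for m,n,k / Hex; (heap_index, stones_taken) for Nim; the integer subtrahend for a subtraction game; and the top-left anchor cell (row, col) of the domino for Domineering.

p1 O@[8]: -3[5]-1* -4[4]-1
p2 X@[5]: -3[2]+1* -4[1]+1
p3 O@[2] terminal -1; root [8] d6

PV length from [8]: 2 plies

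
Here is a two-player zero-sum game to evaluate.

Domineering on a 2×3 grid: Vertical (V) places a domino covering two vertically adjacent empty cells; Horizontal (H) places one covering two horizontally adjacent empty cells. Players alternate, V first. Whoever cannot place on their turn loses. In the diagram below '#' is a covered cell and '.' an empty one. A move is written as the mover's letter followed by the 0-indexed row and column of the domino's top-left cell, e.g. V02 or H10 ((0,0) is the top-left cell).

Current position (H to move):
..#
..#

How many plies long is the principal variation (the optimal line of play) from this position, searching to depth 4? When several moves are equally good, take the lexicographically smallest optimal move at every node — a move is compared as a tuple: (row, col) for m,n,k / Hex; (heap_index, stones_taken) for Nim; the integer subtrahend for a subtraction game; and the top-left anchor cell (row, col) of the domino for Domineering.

PV length from [..#/..#]: 1 ply

p1 H@[..#/..#]: H00[###/..#]+1* H10[..#/###]+1
p2 V@[###/..#] terminal -1; root [..#/..#] d4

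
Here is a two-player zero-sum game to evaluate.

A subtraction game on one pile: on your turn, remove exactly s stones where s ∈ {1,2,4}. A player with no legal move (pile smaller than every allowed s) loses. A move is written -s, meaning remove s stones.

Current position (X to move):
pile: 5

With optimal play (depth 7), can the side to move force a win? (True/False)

[5] X move#1: -1:-1/4, -2:+1/3*, -4:-1/1
[3] O move#2: -1:-1/2*, -2:-1/1
[2] X move#3: -1:-1/1, -2:+1/0*
[0] end (terminal -1, O#4); searched 5 to 7

X winning at [5]: True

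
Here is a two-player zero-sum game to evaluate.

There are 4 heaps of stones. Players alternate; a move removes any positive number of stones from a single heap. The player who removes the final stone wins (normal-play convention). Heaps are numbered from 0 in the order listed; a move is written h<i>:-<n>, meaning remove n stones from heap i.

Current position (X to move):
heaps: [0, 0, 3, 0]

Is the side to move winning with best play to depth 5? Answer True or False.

X winning at [(0,0,3,0)]: True

p1 X@[(0,0,3,0)]: h2:-1[(0,0,2,0)]-1 h2:-2[(0,0,1,0)]-1 h2:-3[(0,0,0,0)]+1*
p2 O@[(0,0,0,0)] terminal -1; root [(0,0,3,0)] d5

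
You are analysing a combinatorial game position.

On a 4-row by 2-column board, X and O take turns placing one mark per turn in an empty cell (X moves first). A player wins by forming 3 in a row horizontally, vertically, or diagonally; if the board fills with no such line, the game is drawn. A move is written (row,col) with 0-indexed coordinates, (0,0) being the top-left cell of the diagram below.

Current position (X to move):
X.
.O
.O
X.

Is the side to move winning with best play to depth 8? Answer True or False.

[X./.O/.O/X.] X move#1: (0,1):-1/XX/.O/.O/X.*, (1,0):-1/X./XO/.O/X., (2,0):-1/X./.O/XO/X., (3,1):-1/X./.O/.O/XX
[XX/.O/.O/X.] O move#2: (1,0):+0/XX/OO/.O/X., (2,0):+0/XX/.O/OO/X., (3,1):+1/XX/.O/.O/XO*
[XX/.O/.O/XO] end (terminal -1, X#3); searched X./.O/.O/X. to 8

X winning at [X./.O/.O/X.]: False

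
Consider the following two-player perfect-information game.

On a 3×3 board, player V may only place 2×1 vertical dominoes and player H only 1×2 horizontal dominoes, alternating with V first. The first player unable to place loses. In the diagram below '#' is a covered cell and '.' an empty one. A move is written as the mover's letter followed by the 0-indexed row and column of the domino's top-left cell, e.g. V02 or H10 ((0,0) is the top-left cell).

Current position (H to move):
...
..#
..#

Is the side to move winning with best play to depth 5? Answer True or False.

ply 1, H at .../..#/..# | H00=-1→##./..#/..#; H01=-1→.##/..#/..#; H10=+1→.../###/..#*; H20=-1→.../..#/###
ply 2: .../###/..# is terminal -1 (V); from .../..#/..# depth 5

H winning at [.../..#/..#]: True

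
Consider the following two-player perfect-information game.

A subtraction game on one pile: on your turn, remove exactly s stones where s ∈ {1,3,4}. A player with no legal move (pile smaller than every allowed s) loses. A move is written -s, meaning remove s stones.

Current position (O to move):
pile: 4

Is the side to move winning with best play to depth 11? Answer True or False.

O winning at [4]: True

ply 1, O at 4 | -1=-1→3; -3=-1→1; -4=+1→0*
ply 2: 0 is terminal -1 (X); from 4 depth 11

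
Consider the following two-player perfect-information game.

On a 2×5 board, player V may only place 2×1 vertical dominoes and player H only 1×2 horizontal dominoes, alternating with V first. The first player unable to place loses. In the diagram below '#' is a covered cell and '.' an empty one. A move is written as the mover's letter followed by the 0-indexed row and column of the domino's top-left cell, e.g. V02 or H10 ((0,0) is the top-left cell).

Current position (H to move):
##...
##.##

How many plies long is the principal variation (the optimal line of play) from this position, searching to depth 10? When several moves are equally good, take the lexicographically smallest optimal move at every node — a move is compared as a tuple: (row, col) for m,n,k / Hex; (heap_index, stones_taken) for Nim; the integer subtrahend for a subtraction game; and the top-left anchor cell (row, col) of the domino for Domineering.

p1 H@[##.../##.##]: H02[####./##.##]+1* H03[##.##/##.##]-1
p2 V@[####./##.##] terminal -1; root [##.../##.##] d10

PV length from [##.../##.##]: 1 ply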